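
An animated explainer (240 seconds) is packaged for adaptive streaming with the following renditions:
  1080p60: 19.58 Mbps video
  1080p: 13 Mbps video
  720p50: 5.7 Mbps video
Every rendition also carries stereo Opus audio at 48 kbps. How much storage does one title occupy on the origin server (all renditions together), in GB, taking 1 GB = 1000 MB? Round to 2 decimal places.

1.15 GB

Audio: 48 kbps = 0.048 Mbps.
Sum of rendition bitrates: (19.58+0.048) + (13+0.048) + (5.7+0.048) = 38.424 Mbps.
× 240 s = 9,222 Mb = 1,153 MB = 1.153 GB.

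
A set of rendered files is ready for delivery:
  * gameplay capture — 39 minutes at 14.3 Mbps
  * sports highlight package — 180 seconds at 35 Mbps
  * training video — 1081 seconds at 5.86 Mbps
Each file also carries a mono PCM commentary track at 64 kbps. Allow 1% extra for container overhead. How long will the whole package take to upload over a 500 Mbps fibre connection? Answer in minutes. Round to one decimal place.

Audio: 64 kbps = 0.064 Mbps.
gameplay capture: 14.364 Mbps × 2340 s × 1.01 = 33947.9 Mb
sports highlight package: 35.064 Mbps × 180 s × 1.01 = 6374.6 Mb
training video: 5.924 Mbps × 1081 s × 1.01 = 6467.9 Mb
Total: 46790.4 Mb = 5848.8 MB.
At 500 Mbps: 46790.4 / 500 = 94 s ≈ 1.56 minutes.

1.6 minutes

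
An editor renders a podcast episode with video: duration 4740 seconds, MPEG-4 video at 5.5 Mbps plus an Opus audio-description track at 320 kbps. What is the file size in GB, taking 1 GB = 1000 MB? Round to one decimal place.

3.4 GB

Audio: 320 kbps = 0.320 Mbps.
Total bitrate: 5.5 + 0.320 = 5.820 Mbps.
Stream data: 5.820 Mbps × 4740 s = 27586.8 Mb.
27,587 Mb ÷ 8 = 3,448 MB → 3.448 GB.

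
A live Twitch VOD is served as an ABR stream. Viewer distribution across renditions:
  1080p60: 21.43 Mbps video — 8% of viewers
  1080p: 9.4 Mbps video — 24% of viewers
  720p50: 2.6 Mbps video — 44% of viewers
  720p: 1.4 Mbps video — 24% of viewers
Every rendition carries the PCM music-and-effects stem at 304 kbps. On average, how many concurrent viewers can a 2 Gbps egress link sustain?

Audio: 304 kbps = 0.304 Mbps.
Average per-viewer bitrate: 0.08×21.734 + 0.24×9.704 + 0.44×2.904 + 0.24×1.704 = 5.754 Mbps.
2 Gbps = 2,000 Mbps; 2,000 / 5.754 = 347.56 → 347.

347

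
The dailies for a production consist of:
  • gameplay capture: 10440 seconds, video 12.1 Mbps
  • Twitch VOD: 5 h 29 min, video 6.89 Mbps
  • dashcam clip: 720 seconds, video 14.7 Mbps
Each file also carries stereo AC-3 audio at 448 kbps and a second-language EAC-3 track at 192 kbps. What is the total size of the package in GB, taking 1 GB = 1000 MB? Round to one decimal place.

Audio total: 448 + 192 = 640 kbps = 0.640 Mbps.
gameplay capture: 12.740 Mbps × 10440 s = 133005.6 Mb
Twitch VOD: 7.530 Mbps × 19740 s = 148642.2 Mb
dashcam clip: 15.340 Mbps × 720 s = 11044.8 Mb
Total: 292692.6 Mb = 36586.6 MB.
= 36.59 GB.

36.6 GB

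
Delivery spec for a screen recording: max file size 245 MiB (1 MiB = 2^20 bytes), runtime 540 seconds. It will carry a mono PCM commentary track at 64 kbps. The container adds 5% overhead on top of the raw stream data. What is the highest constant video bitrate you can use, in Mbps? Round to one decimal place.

3.6 Mbps

Budget: 245 MiB = 2055.2 Mb.
Stream payload after overhead: 2055.2 / 1.05 = 1957.3 Mb.
Total bitrate budget: 1957.3 Mb / 540 s = 3.625 Mbps.
Audio: 64 kbps = 0.064 Mbps.
Video: 3.625 − 0.064 = 3.561 Mbps.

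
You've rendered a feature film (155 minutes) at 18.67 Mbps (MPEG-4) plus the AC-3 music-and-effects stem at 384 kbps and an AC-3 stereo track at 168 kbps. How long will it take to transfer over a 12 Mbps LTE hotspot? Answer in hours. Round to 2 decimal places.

155 min = 9300 s
Audio total: 384 + 168 = 552 kbps = 0.552 Mbps.
Total bitrate: 19.222 Mbps.
File: 19.222 Mbps × 9300 s = 178764.6 Mb.
At 12 Mbps: 178764.6 / 12 = 14897.0 s ≈ 4.14 hours.

4.14 hours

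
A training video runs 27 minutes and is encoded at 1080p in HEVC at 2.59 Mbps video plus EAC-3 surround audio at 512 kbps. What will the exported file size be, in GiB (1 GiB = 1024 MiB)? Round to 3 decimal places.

0.585 GiB

27 min = 1620 s
Audio: 512 kbps = 0.512 Mbps.
Total bitrate: 2.59 + 0.512 = 3.102 Mbps.
Stream data: 3.102 Mbps × 1620 s = 5025.2 Mb.
5,025 Mb = 628,155,000 bytes ÷ 1,073,741,824 = 0.585 GiB.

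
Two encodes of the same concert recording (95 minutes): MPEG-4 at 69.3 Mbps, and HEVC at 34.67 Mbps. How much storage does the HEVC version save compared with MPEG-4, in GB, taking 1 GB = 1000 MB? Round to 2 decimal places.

24.67 GB

95 min = 5700 s
MPEG-4: 69.300 Mbps × 5700 s = 395010.0 Mb = 49.376 GB.
HEVC: 34.670 Mbps × 5700 s = 197619.0 Mb = 24.702 GB.
Saving: 49.376 − 24.702 = 24.674 GB.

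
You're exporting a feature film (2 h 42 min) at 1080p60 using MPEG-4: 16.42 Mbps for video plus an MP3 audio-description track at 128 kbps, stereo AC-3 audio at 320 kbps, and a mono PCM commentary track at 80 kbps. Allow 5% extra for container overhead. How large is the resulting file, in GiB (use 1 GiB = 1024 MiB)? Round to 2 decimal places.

20.14 GiB

2 h 42 min = 162 min = 9720 s
Audio total: 128 + 320 + 80 = 528 kbps = 0.528 Mbps.
Total bitrate: 16.42 + 0.528 = 16.948 Mbps.
Stream data: 16.948 Mbps × 9720 s = 164734.6 Mb.
With 5% container overhead: ×1.05.
172,971 Mb = 21,621,411,000 bytes ÷ 1,073,741,824 = 20.14 GiB.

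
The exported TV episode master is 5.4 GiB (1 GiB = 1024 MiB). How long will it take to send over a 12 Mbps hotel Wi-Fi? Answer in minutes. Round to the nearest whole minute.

64 minutes

File: 5.4 GiB = 46385.6 Mb.
At 12 Mbps: 46385.6 / 12 = 3865.5 s ≈ 64.4 minutes.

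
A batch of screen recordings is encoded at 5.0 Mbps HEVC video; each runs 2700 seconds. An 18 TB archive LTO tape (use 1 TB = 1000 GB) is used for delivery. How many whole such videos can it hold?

10666

Per item: 5.000 Mbps × 2700 s = 13,500 Mb = 1,688 MB.
Capacity: 18 TB = 144,000,000 Mb; 10666.67 items → 10666 complete.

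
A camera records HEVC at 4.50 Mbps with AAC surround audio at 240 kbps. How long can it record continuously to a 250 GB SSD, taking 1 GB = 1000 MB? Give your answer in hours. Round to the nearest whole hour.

117 hours

Audio: 240 kbps = 0.240 Mbps.
Total bitrate: 4.50 + 0.240 = 4.740 Mbps.
Capacity: 250 GB = 2,000,000 Mb.
Recording time: 2,000,000 / 4.740 = 421,941 s ≈ 117 hours.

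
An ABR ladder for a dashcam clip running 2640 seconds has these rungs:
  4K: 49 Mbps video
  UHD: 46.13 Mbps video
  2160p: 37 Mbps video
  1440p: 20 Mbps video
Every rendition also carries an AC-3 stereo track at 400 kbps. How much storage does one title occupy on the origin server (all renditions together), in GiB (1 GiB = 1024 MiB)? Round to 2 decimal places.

Audio: 400 kbps = 0.400 Mbps.
Sum of rendition bitrates: (49+0.400) + (46.13+0.400) + (37+0.400) + (20+0.400) = 153.730 Mbps.
× 2640 s = 405,847 Mb = 50,731 MB = 47.25 GiB.

47.25 GiB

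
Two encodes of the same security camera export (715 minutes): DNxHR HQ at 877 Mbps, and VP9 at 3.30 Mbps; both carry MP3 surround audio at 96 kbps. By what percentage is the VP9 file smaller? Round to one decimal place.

99.6%

715 min = 42900 s
Audio: 96 kbps = 0.096 Mbps.
DNxHR HQ: 877.096 Mbps × 42900 s = 37627418.4 Mb = 4703.427 GB.
VP9: 3.396 Mbps × 42900 s = 145688.4 Mb = 18.211 GB.
Reduction: (1 − 18.211/4703.427) × 100 = 99.61%.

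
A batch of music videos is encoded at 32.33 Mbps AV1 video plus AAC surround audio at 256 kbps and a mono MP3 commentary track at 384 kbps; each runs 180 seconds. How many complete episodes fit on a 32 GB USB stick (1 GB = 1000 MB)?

Audio total: 256 + 384 = 640 kbps = 0.640 Mbps.
Total bitrate: 32.970 Mbps.
Per item: 32.970 Mbps × 180 s = 5,935 Mb = 741.8 MB.
Capacity: 32 GB = 256,000 Mb; 43.14 items → 43 complete.

43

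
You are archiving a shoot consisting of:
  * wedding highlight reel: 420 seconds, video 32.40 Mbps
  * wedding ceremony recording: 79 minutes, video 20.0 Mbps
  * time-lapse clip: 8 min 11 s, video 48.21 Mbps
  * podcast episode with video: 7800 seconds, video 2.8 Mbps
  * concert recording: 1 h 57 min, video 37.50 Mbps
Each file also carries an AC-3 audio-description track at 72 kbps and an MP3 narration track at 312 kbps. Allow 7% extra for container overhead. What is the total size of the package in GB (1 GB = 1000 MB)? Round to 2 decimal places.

Audio total: 72 + 312 = 384 kbps = 0.384 Mbps.
wedding highlight reel: 32.784 Mbps × 420 s × 1.07 = 14733.1 Mb
wedding ceremony recording: 20.384 Mbps × 4740 s × 1.07 = 103383.6 Mb
time-lapse clip: 48.594 Mbps × 491 s × 1.07 = 25529.8 Mb
podcast episode with video: 3.184 Mbps × 7800 s × 1.07 = 26573.7 Mb
concert recording: 37.884 Mbps × 7020 s × 1.07 = 284561.9 Mb
Total: 454782.1 Mb = 56847.8 MB.
= 56.85 GB.

56.85 GB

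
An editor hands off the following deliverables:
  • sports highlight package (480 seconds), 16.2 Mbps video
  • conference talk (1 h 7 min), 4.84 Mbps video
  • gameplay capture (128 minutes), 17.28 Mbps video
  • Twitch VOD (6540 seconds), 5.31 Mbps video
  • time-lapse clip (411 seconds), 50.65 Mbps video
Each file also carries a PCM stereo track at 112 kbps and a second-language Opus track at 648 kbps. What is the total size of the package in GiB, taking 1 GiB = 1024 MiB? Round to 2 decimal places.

Audio total: 112 + 648 = 760 kbps = 0.760 Mbps.
sports highlight package: 16.960 Mbps × 480 s = 8140.8 Mb
conference talk: 5.600 Mbps × 4020 s = 22512.0 Mb
gameplay capture: 18.040 Mbps × 7680 s = 138547.2 Mb
Twitch VOD: 6.070 Mbps × 6540 s = 39697.8 Mb
time-lapse clip: 51.410 Mbps × 411 s = 21129.5 Mb
Total: 230027.3 Mb = 28753.4 MB.
= 26.78 GiB.

26.78 GiB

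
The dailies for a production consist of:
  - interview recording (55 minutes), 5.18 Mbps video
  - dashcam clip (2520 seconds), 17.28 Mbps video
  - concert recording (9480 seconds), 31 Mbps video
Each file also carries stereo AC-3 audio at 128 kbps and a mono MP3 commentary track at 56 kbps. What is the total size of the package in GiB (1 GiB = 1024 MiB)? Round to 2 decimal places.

Audio total: 128 + 56 = 184 kbps = 0.184 Mbps.
interview recording: 5.364 Mbps × 3300 s = 17701.2 Mb
dashcam clip: 17.464 Mbps × 2520 s = 44009.3 Mb
concert recording: 31.184 Mbps × 9480 s = 295624.3 Mb
Total: 357334.8 Mb = 44666.8 MB.
= 41.60 GiB.

41.60 GiB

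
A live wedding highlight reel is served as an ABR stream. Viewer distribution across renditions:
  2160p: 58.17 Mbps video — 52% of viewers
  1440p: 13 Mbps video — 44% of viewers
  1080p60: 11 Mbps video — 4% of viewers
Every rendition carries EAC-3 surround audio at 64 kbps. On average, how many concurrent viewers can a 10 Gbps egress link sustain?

Audio: 64 kbps = 0.064 Mbps.
Average per-viewer bitrate: 0.52×58.234 + 0.44×13.064 + 0.04×11.064 = 36.472 Mbps.
10 Gbps = 10,000 Mbps; 10,000 / 36.472 = 274.18 → 274.

274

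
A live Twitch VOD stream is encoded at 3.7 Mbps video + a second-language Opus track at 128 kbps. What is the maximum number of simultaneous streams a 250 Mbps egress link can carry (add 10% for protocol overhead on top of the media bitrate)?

Audio: 128 kbps = 0.128 Mbps.
Per-viewer media rate: 3.828 Mbps.
On the wire with 10% overhead: 4.211 Mbps.
250 Mbps = 250.0 Mbps; 250.0 / 4.211 = 59.37 → 59 viewers.

59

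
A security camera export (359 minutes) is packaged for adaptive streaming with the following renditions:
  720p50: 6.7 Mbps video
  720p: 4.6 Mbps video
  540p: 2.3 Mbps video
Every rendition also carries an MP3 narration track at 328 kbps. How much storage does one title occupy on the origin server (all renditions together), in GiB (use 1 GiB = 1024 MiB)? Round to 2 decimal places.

36.57 GiB

359 min = 21540 s
Audio: 328 kbps = 0.328 Mbps.
Sum of rendition bitrates: (6.7+0.328) + (4.6+0.328) + (2.3+0.328) = 14.584 Mbps.
× 21540 s = 314,139 Mb = 39,267 MB = 36.57 GiB.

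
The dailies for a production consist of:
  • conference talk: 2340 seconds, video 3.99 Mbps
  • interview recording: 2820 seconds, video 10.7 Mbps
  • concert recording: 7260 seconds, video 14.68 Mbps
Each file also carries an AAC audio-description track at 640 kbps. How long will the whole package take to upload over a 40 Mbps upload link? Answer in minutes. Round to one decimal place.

64.2 minutes

Audio: 640 kbps = 0.640 Mbps.
conference talk: 4.630 Mbps × 2340 s = 10834.2 Mb
interview recording: 11.340 Mbps × 2820 s = 31978.8 Mb
concert recording: 15.320 Mbps × 7260 s = 111223.2 Mb
Total: 154036.2 Mb = 19254.5 MB.
At 40 Mbps: 154036.2 / 40 = 3851 s ≈ 64.2 minutes.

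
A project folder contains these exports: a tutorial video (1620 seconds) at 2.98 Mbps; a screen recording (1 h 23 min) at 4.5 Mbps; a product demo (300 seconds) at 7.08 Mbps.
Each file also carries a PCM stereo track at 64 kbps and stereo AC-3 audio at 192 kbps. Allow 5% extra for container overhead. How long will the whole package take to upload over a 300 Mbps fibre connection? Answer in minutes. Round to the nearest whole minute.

2 minutes

Audio total: 64 + 192 = 256 kbps = 0.256 Mbps.
tutorial video: 3.236 Mbps × 1620 s × 1.05 = 5504.4 Mb
screen recording: 4.756 Mbps × 4980 s × 1.05 = 24869.1 Mb
product demo: 7.336 Mbps × 300 s × 1.05 = 2310.8 Mb
Total: 32684.4 Mb = 4085.6 MB.
At 300 Mbps: 32684.4 / 300 = 109 s ≈ 1.82 minutes.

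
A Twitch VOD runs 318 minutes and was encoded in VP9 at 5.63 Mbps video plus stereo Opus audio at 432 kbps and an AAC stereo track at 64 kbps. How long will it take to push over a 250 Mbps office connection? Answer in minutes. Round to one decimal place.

318 min = 19080 s
Audio total: 432 + 64 = 496 kbps = 0.496 Mbps.
Total bitrate: 6.126 Mbps.
File: 6.126 Mbps × 19080 s = 116884.1 Mb.
At 250 Mbps: 116884.1 / 250 = 467.5 s ≈ 7.79 minutes.

7.8 minutes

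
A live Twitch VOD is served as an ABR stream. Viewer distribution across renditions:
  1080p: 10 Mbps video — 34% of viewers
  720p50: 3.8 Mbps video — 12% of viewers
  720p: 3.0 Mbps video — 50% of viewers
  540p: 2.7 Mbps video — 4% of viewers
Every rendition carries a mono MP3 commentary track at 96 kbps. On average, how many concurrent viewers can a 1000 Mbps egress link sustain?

Audio: 96 kbps = 0.096 Mbps.
Average per-viewer bitrate: 0.34×10.096 + 0.12×3.896 + 0.50×3.096 + 0.04×2.796 = 5.560 Mbps.
1000 Mbps = 1,000 Mbps; 1,000 / 5.560 = 179.86 → 179.

179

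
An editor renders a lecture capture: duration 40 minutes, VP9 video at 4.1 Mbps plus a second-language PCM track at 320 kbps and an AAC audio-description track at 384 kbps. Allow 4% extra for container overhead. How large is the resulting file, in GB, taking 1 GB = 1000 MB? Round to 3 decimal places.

40 min = 2400 s
Audio total: 320 + 384 = 704 kbps = 0.704 Mbps.
Total bitrate: 4.1 + 0.704 = 4.804 Mbps.
Stream data: 4.804 Mbps × 2400 s = 11529.6 Mb.
With 4% container overhead: ×1.04.
11,991 Mb ÷ 8 = 1,499 MB → 1.499 GB.

1.499 GB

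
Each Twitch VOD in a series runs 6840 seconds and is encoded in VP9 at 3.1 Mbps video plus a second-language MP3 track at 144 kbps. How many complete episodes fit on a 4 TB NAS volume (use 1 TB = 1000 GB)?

Audio: 144 kbps = 0.144 Mbps.
Total bitrate: 3.244 Mbps.
Per item: 3.244 Mbps × 6840 s = 22,189 Mb = 2,774 MB.
Capacity: 4 TB = 32,000,000 Mb; 1442.16 items → 1442 complete.

1442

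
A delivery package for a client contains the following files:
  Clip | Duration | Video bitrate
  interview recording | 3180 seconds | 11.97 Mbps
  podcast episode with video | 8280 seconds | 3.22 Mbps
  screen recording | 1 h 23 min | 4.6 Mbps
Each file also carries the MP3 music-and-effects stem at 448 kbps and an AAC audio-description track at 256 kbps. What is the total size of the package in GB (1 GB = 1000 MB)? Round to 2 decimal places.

12.40 GB

Audio total: 448 + 256 = 704 kbps = 0.704 Mbps.
interview recording: 12.674 Mbps × 3180 s = 40303.3 Mb
podcast episode with video: 3.924 Mbps × 8280 s = 32490.7 Mb
screen recording: 5.304 Mbps × 4980 s = 26413.9 Mb
Total: 99208.0 Mb = 12401.0 MB.
= 12.40 GB.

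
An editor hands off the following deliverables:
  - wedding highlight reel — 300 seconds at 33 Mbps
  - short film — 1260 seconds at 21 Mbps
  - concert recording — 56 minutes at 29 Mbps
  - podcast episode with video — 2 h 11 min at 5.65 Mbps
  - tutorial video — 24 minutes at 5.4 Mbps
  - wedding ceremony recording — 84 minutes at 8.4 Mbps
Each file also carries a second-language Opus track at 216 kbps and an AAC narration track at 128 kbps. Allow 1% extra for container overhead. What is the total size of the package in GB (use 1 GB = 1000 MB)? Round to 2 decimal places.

29.66 GB

Audio total: 216 + 128 = 344 kbps = 0.344 Mbps.
wedding highlight reel: 33.344 Mbps × 300 s × 1.01 = 10103.2 Mb
short film: 21.344 Mbps × 1260 s × 1.01 = 27162.4 Mb
concert recording: 29.344 Mbps × 3360 s × 1.01 = 99581.8 Mb
podcast episode with video: 5.994 Mbps × 7860 s × 1.01 = 47584.0 Mb
tutorial video: 5.744 Mbps × 1440 s × 1.01 = 8354.1 Mb
wedding ceremony recording: 8.744 Mbps × 5040 s × 1.01 = 44510.5 Mb
Total: 237295.9 Mb = 29662.0 MB.
= 29.66 GB.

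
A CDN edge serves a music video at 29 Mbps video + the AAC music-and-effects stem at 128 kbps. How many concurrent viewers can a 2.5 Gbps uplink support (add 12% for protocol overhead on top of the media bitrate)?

Audio: 128 kbps = 0.128 Mbps.
Per-viewer media rate: 29.128 Mbps.
On the wire with 12% overhead: 32.623 Mbps.
2.5 Gbps = 2,500 Mbps; 2,500 / 32.623 = 76.63 → 76 viewers.

76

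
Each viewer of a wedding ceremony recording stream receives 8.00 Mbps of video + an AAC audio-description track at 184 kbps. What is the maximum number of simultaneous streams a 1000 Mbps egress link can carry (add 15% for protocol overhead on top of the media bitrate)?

106

Audio: 184 kbps = 0.184 Mbps.
Per-viewer media rate: 8.184 Mbps.
On the wire with 15% overhead: 9.412 Mbps.
1000 Mbps = 1,000 Mbps; 1,000 / 9.412 = 106.25 → 106 viewers.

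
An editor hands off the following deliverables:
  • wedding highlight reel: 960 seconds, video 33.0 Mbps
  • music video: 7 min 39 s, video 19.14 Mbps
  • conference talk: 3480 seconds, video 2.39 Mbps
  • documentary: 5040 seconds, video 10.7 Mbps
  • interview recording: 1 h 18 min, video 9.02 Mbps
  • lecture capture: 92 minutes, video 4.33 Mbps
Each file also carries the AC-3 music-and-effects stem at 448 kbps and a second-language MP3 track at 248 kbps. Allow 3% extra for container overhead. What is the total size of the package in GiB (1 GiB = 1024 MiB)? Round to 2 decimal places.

21.92 GiB

Audio total: 448 + 248 = 696 kbps = 0.696 Mbps.
wedding highlight reel: 33.696 Mbps × 960 s × 1.03 = 33318.6 Mb
music video: 19.836 Mbps × 459 s × 1.03 = 9377.9 Mb
conference talk: 3.086 Mbps × 3480 s × 1.03 = 11061.5 Mb
documentary: 11.396 Mbps × 5040 s × 1.03 = 59158.9 Mb
interview recording: 9.716 Mbps × 4680 s × 1.03 = 46835.0 Mb
lecture capture: 5.026 Mbps × 5520 s × 1.03 = 28575.8 Mb
Total: 188327.7 Mb = 23541.0 MB.
= 21.92 GiB.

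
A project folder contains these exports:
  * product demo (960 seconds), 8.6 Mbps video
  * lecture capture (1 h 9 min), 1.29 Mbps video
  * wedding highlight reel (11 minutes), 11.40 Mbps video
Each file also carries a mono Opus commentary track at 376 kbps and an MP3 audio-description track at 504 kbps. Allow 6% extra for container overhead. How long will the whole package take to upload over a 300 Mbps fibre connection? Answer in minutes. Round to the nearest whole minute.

2 minutes

Audio total: 376 + 504 = 880 kbps = 0.880 Mbps.
product demo: 9.480 Mbps × 960 s × 1.06 = 9646.8 Mb
lecture capture: 2.170 Mbps × 4140 s × 1.06 = 9522.8 Mb
wedding highlight reel: 12.280 Mbps × 660 s × 1.06 = 8591.1 Mb
Total: 27760.8 Mb = 3470.1 MB.
At 300 Mbps: 27760.8 / 300 = 93 s ≈ 1.54 minutes.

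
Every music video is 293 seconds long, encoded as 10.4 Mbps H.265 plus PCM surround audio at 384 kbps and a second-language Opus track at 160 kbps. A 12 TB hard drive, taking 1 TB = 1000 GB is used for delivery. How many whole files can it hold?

Audio total: 384 + 160 = 544 kbps = 0.544 Mbps.
Total bitrate: 10.944 Mbps.
Per item: 10.944 Mbps × 293 s = 3,207 Mb = 400.8 MB.
Capacity: 12 TB = 96,000,000 Mb; 29938.33 items → 29938 complete.

29938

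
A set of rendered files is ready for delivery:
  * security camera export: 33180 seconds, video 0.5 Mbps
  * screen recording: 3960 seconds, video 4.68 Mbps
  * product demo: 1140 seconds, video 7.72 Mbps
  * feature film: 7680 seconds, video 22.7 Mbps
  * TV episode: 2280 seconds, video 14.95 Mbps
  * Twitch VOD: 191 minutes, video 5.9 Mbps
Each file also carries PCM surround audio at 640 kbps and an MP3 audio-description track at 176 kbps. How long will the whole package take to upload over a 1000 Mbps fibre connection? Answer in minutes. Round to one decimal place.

6.1 minutes

Audio total: 640 + 176 = 816 kbps = 0.816 Mbps.
security camera export: 1.316 Mbps × 33180 s = 43664.9 Mb
screen recording: 5.496 Mbps × 3960 s = 21764.2 Mb
product demo: 8.536 Mbps × 1140 s = 9731.0 Mb
feature film: 23.516 Mbps × 7680 s = 180602.9 Mb
TV episode: 15.766 Mbps × 2280 s = 35946.5 Mb
Twitch VOD: 6.716 Mbps × 11460 s = 76965.4 Mb
Total: 368674.8 Mb = 46084.3 MB.
At 1000 Mbps: 368674.8 / 1000 = 369 s ≈ 6.14 minutes.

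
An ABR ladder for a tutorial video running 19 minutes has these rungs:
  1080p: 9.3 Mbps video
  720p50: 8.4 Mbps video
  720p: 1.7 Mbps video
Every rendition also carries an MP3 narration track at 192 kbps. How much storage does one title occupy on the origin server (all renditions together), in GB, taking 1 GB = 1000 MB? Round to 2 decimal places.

19 min = 1140 s
Audio: 192 kbps = 0.192 Mbps.
Sum of rendition bitrates: (9.3+0.192) + (8.4+0.192) + (1.7+0.192) = 19.976 Mbps.
× 1140 s = 22,773 Mb = 2,847 MB = 2.847 GB.

2.85 GB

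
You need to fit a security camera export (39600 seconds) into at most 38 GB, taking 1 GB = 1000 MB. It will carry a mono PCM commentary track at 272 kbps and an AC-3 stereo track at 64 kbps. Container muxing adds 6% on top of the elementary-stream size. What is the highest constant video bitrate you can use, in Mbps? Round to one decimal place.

Budget: 38 GB = 304000.0 Mb.
Stream payload after overhead: 304000.0 / 1.06 = 286792.5 Mb.
Total bitrate budget: 286792.5 Mb / 39600 s = 7.242 Mbps.
Audio total: 272 + 64 = 336 kbps = 0.336 Mbps.
Video: 7.242 − 0.336 = 6.906 Mbps.

6.9 Mbps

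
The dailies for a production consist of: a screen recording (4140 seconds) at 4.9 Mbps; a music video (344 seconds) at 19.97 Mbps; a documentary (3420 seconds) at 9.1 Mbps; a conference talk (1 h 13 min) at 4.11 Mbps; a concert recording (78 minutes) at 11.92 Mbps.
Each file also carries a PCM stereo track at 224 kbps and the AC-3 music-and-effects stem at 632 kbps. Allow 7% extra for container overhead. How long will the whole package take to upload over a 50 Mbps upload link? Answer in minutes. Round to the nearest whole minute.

Audio total: 224 + 632 = 856 kbps = 0.856 Mbps.
screen recording: 5.756 Mbps × 4140 s × 1.07 = 25497.9 Mb
music video: 20.826 Mbps × 344 s × 1.07 = 7665.6 Mb
documentary: 9.956 Mbps × 3420 s × 1.07 = 36433.0 Mb
conference talk: 4.966 Mbps × 4380 s × 1.07 = 23273.7 Mb
concert recording: 12.776 Mbps × 4680 s × 1.07 = 63977.1 Mb
Total: 156847.3 Mb = 19605.9 MB.
At 50 Mbps: 156847.3 / 50 = 3137 s ≈ 52.3 minutes.

52 minutes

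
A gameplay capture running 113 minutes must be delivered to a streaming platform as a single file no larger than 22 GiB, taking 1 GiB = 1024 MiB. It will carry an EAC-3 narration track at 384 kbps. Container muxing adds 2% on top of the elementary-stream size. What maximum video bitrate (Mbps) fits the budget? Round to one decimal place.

26.9 Mbps

Budget: 22 GiB = 188978.6 Mb.
Stream payload after overhead: 188978.6 / 1.02 = 185273.1 Mb.
113 min = 6780 s
Total bitrate budget: 185273.1 Mb / 6780 s = 27.326 Mbps.
Audio: 384 kbps = 0.384 Mbps.
Video: 27.326 − 0.384 = 26.942 Mbps.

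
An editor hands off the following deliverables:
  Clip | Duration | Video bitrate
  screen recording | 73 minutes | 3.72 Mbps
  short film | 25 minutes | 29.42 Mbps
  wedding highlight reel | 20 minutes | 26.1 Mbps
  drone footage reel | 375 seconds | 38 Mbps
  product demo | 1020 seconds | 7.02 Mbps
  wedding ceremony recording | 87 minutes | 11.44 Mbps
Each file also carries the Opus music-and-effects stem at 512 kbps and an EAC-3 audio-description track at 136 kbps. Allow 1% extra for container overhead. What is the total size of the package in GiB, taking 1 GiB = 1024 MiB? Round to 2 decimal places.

Audio total: 512 + 136 = 648 kbps = 0.648 Mbps.
screen recording: 4.368 Mbps × 4380 s × 1.01 = 19323.2 Mb
short film: 30.068 Mbps × 1500 s × 1.01 = 45553.0 Mb
wedding highlight reel: 26.748 Mbps × 1200 s × 1.01 = 32418.6 Mb
drone footage reel: 38.648 Mbps × 375 s × 1.01 = 14637.9 Mb
product demo: 7.668 Mbps × 1020 s × 1.01 = 7899.6 Mb
wedding ceremony recording: 12.088 Mbps × 5220 s × 1.01 = 63730.4 Mb
Total: 183562.6 Mb = 22945.3 MB.
= 21.37 GiB.

21.37 GiB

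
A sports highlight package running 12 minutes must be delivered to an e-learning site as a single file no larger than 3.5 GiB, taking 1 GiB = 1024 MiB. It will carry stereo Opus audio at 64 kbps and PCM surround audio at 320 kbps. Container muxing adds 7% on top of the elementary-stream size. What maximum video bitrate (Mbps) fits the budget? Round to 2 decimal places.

38.64 Mbps

Budget: 3.5 GiB = 30064.8 Mb.
Stream payload after overhead: 30064.8 / 1.07 = 28097.9 Mb.
12 min = 720 s
Total bitrate budget: 28097.9 Mb / 720 s = 39.025 Mbps.
Audio total: 64 + 320 = 384 kbps = 0.384 Mbps.
Video: 39.025 − 0.384 = 38.641 Mbps.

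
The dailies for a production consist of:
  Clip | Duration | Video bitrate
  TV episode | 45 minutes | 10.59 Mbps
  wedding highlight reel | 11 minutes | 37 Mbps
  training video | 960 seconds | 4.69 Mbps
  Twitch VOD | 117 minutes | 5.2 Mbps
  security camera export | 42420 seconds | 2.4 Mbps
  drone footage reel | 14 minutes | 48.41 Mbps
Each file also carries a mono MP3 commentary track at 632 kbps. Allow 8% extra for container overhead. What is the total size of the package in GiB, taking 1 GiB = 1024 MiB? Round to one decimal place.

Audio: 632 kbps = 0.632 Mbps.
TV episode: 11.222 Mbps × 2700 s × 1.08 = 32723.4 Mb
wedding highlight reel: 37.632 Mbps × 660 s × 1.08 = 26824.1 Mb
training video: 5.322 Mbps × 960 s × 1.08 = 5517.8 Mb
Twitch VOD: 5.832 Mbps × 7020 s × 1.08 = 44215.9 Mb
security camera export: 3.032 Mbps × 42420 s × 1.08 = 138906.8 Mb
drone footage reel: 49.042 Mbps × 840 s × 1.08 = 44490.9 Mb
Total: 292678.9 Mb = 36584.9 MB.
= 34.07 GiB.

34.1 GiB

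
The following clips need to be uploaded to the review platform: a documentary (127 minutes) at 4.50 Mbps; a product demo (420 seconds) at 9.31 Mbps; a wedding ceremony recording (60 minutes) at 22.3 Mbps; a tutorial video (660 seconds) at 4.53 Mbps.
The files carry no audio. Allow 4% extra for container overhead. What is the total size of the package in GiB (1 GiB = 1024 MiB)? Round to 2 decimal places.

documentary: 4.500 Mbps × 7620 s × 1.04 = 35661.6 Mb
product demo: 9.310 Mbps × 420 s × 1.04 = 4066.6 Mb
wedding ceremony recording: 22.300 Mbps × 3600 s × 1.04 = 83491.2 Mb
tutorial video: 4.530 Mbps × 660 s × 1.04 = 3109.4 Mb
Total: 126328.8 Mb = 15791.1 MB.
= 14.71 GiB.

14.71 GiB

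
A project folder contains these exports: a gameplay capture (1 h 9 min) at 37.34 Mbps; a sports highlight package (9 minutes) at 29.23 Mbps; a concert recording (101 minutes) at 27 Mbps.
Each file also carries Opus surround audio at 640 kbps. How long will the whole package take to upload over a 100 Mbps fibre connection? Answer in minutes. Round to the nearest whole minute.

57 minutes

Audio: 640 kbps = 0.640 Mbps.
gameplay capture: 37.980 Mbps × 4140 s = 157237.2 Mb
sports highlight package: 29.870 Mbps × 540 s = 16129.8 Mb
concert recording: 27.640 Mbps × 6060 s = 167498.4 Mb
Total: 340865.4 Mb = 42608.2 MB.
At 100 Mbps: 340865.4 / 100 = 3409 s ≈ 56.8 minutes.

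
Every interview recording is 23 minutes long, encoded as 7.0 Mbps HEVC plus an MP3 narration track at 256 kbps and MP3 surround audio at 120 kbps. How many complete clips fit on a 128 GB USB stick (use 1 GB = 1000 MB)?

23 min = 1380 s
Audio total: 256 + 120 = 376 kbps = 0.376 Mbps.
Total bitrate: 7.376 Mbps.
Per item: 7.376 Mbps × 1380 s = 10,179 Mb = 1,272 MB.
Capacity: 128 GB = 1,024,000 Mb; 100.60 items → 100 complete.

100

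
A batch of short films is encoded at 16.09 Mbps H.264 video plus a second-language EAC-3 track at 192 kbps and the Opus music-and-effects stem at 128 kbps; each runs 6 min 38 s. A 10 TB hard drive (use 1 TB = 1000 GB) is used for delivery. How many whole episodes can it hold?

6 min 38 s = 398 s
Audio total: 192 + 128 = 320 kbps = 0.320 Mbps.
Total bitrate: 16.410 Mbps.
Per item: 16.410 Mbps × 398 s = 6,531 Mb = 816.4 MB.
Capacity: 10 TB = 80,000,000 Mb; 12248.94 items → 12248 complete.

12248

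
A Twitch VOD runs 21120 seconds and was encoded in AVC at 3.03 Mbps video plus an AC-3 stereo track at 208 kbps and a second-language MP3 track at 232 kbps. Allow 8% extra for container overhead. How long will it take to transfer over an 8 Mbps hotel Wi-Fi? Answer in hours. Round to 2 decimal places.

2.75 hours

Audio total: 208 + 232 = 440 kbps = 0.440 Mbps.
Total bitrate: 3.470 Mbps.
File: 3.470 Mbps × 21120 s = 73286.4 Mb.
With 8% container overhead: ×1.08. → 79149.3 Mb.
At 8 Mbps: 79149.3 / 8 = 9893.7 s ≈ 2.75 hours.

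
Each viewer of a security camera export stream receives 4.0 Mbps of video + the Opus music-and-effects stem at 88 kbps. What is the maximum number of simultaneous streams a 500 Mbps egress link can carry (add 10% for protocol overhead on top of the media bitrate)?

111

Audio: 88 kbps = 0.088 Mbps.
Per-viewer media rate: 4.088 Mbps.
On the wire with 10% overhead: 4.497 Mbps.
500 Mbps = 500.0 Mbps; 500.0 / 4.497 = 111.19 → 111 viewers.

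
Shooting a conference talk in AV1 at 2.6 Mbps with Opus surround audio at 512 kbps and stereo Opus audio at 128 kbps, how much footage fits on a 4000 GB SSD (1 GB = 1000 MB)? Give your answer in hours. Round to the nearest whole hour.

2743 hours

Audio total: 512 + 128 = 640 kbps = 0.640 Mbps.
Total bitrate: 2.6 + 0.640 = 3.240 Mbps.
Capacity: 4000 GB = 32,000,000 Mb.
Recording time: 32,000,000 / 3.240 = 9,876,543 s ≈ 2,743 hours.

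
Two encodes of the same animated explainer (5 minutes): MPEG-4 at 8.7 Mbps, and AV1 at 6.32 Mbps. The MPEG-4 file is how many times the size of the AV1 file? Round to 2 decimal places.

1.38

5 min = 300 s
MPEG-4: 8.700 Mbps × 300 s = 2610.0 Mb = 326.250 MB.
AV1: 6.320 Mbps × 300 s = 1896.0 Mb = 237.000 MB.
Ratio: 326.250 / 237.000 = 1.377.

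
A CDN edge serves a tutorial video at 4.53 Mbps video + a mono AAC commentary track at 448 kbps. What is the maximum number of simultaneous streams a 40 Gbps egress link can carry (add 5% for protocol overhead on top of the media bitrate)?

Audio: 448 kbps = 0.448 Mbps.
Per-viewer media rate: 4.978 Mbps.
On the wire with 5% overhead: 5.227 Mbps.
40 Gbps = 40,000 Mbps; 40,000 / 5.227 = 7652.72 → 7652 viewers.

7652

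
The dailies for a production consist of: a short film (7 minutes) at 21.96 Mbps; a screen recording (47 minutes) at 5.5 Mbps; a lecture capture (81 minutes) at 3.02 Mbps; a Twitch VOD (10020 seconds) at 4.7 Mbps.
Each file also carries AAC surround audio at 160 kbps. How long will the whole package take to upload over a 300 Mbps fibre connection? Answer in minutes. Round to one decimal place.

Audio: 160 kbps = 0.160 Mbps.
short film: 22.120 Mbps × 420 s = 9290.4 Mb
screen recording: 5.660 Mbps × 2820 s = 15961.2 Mb
lecture capture: 3.180 Mbps × 4860 s = 15454.8 Mb
Twitch VOD: 4.860 Mbps × 10020 s = 48697.2 Mb
Total: 89403.6 Mb = 11175.5 MB.
At 300 Mbps: 89403.6 / 300 = 298 s ≈ 4.97 minutes.

5.0 minutes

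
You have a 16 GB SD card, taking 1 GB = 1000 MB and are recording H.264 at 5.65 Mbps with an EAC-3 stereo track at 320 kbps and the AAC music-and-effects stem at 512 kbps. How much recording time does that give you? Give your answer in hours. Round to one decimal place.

5.5 hours

Audio total: 320 + 512 = 832 kbps = 0.832 Mbps.
Total bitrate: 5.65 + 0.832 = 6.482 Mbps.
Capacity: 16 GB = 128,000 Mb.
Recording time: 128,000 / 6.482 = 19,747 s ≈ 5.49 hours.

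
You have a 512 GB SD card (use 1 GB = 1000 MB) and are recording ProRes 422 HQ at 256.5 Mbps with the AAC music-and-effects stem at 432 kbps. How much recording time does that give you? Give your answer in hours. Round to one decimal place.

4.4 hours

Audio: 432 kbps = 0.432 Mbps.
Total bitrate: 256.5 + 0.432 = 256.932 Mbps.
Capacity: 512 GB = 4,096,000 Mb.
Recording time: 4,096,000 / 256.932 = 15,942 s ≈ 4.43 hours.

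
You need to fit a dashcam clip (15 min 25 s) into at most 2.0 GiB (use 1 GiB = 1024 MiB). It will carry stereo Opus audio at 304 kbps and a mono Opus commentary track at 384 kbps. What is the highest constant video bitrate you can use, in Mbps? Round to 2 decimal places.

Budget: 2.0 GiB = 17179.9 Mb.
15 min 25 s = 925 s
Total bitrate budget: 17179.9 Mb / 925 s = 18.573 Mbps.
Audio total: 304 + 384 = 688 kbps = 0.688 Mbps.
Video: 18.573 − 0.688 = 17.885 Mbps.

17.88 Mbps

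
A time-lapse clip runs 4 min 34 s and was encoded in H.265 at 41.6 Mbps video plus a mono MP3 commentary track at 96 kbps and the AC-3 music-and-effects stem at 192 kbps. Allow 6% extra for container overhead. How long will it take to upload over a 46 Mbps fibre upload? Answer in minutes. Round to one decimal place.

4 min 34 s = 274 s
Audio total: 96 + 192 = 288 kbps = 0.288 Mbps.
Total bitrate: 41.888 Mbps.
File: 41.888 Mbps × 274 s = 11477.3 Mb.
With 6% container overhead: ×1.06. → 12166.0 Mb.
At 46 Mbps: 12166.0 / 46 = 264.5 s ≈ 4.41 minutes.

4.4 minutes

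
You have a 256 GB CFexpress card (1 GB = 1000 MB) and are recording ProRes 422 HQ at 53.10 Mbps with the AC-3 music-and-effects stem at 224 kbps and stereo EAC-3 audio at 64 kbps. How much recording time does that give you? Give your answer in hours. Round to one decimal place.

10.7 hours

Audio total: 224 + 64 = 288 kbps = 0.288 Mbps.
Total bitrate: 53.10 + 0.288 = 53.388 Mbps.
Capacity: 256 GB = 2,048,000 Mb.
Recording time: 2,048,000 / 53.388 = 38,361 s ≈ 10.7 hours.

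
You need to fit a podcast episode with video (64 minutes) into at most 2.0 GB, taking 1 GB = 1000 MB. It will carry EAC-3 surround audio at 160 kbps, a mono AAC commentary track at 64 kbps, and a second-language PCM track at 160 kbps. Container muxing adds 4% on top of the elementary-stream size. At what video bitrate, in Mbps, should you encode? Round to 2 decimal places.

3.62 Mbps

Budget: 2.0 GB = 16000.0 Mb.
Stream payload after overhead: 16000.0 / 1.04 = 15384.6 Mb.
64 min = 3840 s
Total bitrate budget: 15384.6 Mb / 3840 s = 4.006 Mbps.
Audio total: 160 + 64 + 160 = 384 kbps = 0.384 Mbps.
Video: 4.006 − 0.384 = 3.622 Mbps.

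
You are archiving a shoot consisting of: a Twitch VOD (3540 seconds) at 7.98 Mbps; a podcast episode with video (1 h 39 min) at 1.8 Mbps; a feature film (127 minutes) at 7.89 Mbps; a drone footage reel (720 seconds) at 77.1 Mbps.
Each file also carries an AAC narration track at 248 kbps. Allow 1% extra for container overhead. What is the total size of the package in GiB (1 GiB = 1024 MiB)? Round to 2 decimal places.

Audio: 248 kbps = 0.248 Mbps.
Twitch VOD: 8.228 Mbps × 3540 s × 1.01 = 29418.4 Mb
podcast episode with video: 2.048 Mbps × 5940 s × 1.01 = 12286.8 Mb
feature film: 8.138 Mbps × 7620 s × 1.01 = 62631.7 Mb
drone footage reel: 77.348 Mbps × 720 s × 1.01 = 56247.5 Mb
Total: 160584.3 Mb = 20073.0 MB.
= 18.69 GiB.

18.69 GiB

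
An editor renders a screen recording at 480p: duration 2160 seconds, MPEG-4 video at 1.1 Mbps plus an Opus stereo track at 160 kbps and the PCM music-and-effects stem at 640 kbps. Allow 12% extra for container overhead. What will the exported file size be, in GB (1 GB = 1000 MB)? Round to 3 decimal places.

Audio total: 160 + 640 = 800 kbps = 0.800 Mbps.
Total bitrate: 1.1 + 0.800 = 1.900 Mbps.
Stream data: 1.900 Mbps × 2160 s = 4104.0 Mb.
With 12% container overhead: ×1.12.
4,596 Mb ÷ 8 = 574.6 MB → 0.5746 GB.

0.575 GB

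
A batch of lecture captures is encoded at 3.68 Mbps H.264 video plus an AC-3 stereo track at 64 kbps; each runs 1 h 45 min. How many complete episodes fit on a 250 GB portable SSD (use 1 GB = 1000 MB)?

1 h 45 min = 105 min = 6300 s
Audio: 64 kbps = 0.064 Mbps.
Total bitrate: 3.744 Mbps.
Per item: 3.744 Mbps × 6300 s = 23,587 Mb = 2,948 MB.
Capacity: 250 GB = 2,000,000 Mb; 84.79 items → 84 complete.

84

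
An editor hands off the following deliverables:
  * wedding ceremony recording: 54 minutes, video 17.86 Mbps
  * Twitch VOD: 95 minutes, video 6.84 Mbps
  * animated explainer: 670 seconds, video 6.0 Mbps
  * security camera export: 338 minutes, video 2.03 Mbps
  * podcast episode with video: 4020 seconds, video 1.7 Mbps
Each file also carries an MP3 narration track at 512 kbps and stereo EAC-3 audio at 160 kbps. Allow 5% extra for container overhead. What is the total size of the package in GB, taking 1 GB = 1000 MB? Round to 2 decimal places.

Audio total: 512 + 160 = 672 kbps = 0.672 Mbps.
wedding ceremony recording: 18.532 Mbps × 3240 s × 1.05 = 63045.9 Mb
Twitch VOD: 7.512 Mbps × 5700 s × 1.05 = 44959.3 Mb
animated explainer: 6.672 Mbps × 670 s × 1.05 = 4693.8 Mb
security camera export: 2.702 Mbps × 20280 s × 1.05 = 57536.4 Mb
podcast episode with video: 2.372 Mbps × 4020 s × 1.05 = 10012.2 Mb
Total: 180247.5 Mb = 22530.9 MB.
= 22.53 GB.

22.53 GB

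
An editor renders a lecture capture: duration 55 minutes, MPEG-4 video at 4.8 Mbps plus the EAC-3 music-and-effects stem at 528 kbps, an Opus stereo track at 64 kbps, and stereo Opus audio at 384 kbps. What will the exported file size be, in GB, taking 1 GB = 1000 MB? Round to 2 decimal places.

55 min = 3300 s
Audio total: 528 + 64 + 384 = 976 kbps = 0.976 Mbps.
Total bitrate: 4.8 + 0.976 = 5.776 Mbps.
Stream data: 5.776 Mbps × 3300 s = 19060.8 Mb.
19,061 Mb ÷ 8 = 2,383 MB → 2.383 GB.

2.38 GB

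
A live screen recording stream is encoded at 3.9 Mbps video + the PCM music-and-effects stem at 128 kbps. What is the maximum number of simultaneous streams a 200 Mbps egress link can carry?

49

Audio: 128 kbps = 0.128 Mbps.
Per-viewer media rate: 4.028 Mbps.
200 Mbps = 200.0 Mbps; 200.0 / 4.028 = 49.65 → 49 viewers.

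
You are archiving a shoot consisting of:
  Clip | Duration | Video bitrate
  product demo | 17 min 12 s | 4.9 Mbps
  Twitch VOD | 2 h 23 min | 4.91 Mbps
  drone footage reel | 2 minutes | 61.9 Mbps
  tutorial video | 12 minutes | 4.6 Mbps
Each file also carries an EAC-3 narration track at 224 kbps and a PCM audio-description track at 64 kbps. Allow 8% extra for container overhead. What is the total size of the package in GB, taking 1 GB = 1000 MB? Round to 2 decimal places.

8.23 GB

Audio total: 224 + 64 = 288 kbps = 0.288 Mbps.
product demo: 5.188 Mbps × 1032 s × 1.08 = 5782.3 Mb
Twitch VOD: 5.198 Mbps × 8580 s × 1.08 = 48166.7 Mb
drone footage reel: 62.188 Mbps × 120 s × 1.08 = 8059.6 Mb
tutorial video: 4.888 Mbps × 720 s × 1.08 = 3800.9 Mb
Total: 65809.6 Mb = 8226.2 MB.
= 8.226 GB.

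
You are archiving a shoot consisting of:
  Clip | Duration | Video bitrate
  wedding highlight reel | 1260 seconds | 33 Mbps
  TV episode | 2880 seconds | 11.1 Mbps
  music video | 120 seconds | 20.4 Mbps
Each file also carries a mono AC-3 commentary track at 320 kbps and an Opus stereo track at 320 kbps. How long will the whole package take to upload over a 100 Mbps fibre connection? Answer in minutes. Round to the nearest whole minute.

Audio total: 320 + 320 = 640 kbps = 0.640 Mbps.
wedding highlight reel: 33.640 Mbps × 1260 s = 42386.4 Mb
TV episode: 11.740 Mbps × 2880 s = 33811.2 Mb
music video: 21.040 Mbps × 120 s = 2524.8 Mb
Total: 78722.4 Mb = 9840.3 MB.
At 100 Mbps: 78722.4 / 100 = 787 s ≈ 13.1 minutes.

13 minutes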